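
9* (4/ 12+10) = 93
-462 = -462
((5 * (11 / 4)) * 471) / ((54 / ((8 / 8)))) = 8635 / 72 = 119.93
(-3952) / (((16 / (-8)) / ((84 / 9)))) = 55328 / 3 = 18442.67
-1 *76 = -76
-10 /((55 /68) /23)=-3128 /11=-284.36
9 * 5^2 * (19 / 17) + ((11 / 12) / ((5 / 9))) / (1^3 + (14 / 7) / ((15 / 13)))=702783 / 2788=252.07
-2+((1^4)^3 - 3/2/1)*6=-5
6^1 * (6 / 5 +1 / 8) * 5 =159 / 4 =39.75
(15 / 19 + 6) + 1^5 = 148 / 19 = 7.79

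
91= 91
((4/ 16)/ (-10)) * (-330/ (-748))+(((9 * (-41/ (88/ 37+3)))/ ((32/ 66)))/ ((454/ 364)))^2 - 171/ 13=371120289129191985/ 28862245395776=12858.33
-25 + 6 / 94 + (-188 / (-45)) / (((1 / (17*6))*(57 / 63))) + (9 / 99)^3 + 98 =3233267003 / 5942915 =544.05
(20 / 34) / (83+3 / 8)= 80 / 11339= 0.01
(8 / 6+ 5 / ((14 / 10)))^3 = 1092727 / 9261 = 117.99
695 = 695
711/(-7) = -711/7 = -101.57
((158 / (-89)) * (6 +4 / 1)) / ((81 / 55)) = -86900 / 7209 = -12.05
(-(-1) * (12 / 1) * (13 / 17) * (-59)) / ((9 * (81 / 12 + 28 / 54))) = -110448 / 13345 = -8.28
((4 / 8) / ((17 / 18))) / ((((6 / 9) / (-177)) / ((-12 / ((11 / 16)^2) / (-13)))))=-7340544 / 26741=-274.51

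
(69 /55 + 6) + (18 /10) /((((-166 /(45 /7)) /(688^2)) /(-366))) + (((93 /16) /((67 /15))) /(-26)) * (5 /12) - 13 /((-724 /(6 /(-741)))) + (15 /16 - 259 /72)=1331614909077960415567 /110266002887040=12076386.87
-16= -16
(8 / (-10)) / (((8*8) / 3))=-3 / 80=-0.04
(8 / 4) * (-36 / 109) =-72 / 109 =-0.66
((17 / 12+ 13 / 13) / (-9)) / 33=-29 / 3564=-0.01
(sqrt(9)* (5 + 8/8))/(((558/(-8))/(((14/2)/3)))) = -56/93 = -0.60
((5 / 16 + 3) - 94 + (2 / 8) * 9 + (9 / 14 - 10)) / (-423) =1217 / 5264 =0.23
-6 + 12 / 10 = -24 / 5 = -4.80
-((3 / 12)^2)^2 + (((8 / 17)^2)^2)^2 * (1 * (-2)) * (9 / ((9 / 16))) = -0.08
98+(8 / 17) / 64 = 13329 / 136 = 98.01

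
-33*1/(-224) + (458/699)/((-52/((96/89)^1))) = 8075437/60386144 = 0.13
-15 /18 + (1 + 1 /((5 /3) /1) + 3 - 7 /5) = 71 /30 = 2.37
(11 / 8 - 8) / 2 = -53 / 16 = -3.31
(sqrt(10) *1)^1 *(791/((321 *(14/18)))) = 339 *sqrt(10)/107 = 10.02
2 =2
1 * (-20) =-20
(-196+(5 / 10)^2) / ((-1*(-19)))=-783 / 76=-10.30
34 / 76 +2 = 93 / 38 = 2.45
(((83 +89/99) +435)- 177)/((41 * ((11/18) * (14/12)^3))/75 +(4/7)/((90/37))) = 446.68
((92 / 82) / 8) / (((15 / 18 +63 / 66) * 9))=253 / 29028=0.01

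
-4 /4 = -1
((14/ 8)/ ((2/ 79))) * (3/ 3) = 553/ 8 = 69.12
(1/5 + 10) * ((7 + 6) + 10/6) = 748/5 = 149.60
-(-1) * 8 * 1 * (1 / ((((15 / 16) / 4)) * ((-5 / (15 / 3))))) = -512 / 15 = -34.13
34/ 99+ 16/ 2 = 826/ 99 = 8.34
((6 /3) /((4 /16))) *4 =32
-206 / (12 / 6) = -103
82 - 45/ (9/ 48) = -158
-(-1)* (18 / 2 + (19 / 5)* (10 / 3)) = 65 / 3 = 21.67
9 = 9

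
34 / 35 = 0.97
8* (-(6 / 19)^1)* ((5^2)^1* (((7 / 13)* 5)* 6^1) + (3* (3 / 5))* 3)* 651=-673059.15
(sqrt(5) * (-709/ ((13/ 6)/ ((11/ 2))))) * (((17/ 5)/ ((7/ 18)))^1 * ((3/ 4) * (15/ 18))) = -3579741 * sqrt(5)/ 364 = -21990.51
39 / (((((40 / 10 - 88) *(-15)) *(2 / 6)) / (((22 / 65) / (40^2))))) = 11 / 560000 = 0.00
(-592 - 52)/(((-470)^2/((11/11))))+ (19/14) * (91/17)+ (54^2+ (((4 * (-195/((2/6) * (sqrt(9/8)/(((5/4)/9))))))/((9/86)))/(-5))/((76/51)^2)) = 807755 * sqrt(2)/4332+ 5488862501/1877650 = 3186.96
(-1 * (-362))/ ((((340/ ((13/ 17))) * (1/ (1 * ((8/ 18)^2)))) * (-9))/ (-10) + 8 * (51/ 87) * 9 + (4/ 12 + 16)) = 3275376/ 18858919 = 0.17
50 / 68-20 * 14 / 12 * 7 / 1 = -16585 / 102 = -162.60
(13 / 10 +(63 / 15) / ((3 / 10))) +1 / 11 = 1693 / 110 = 15.39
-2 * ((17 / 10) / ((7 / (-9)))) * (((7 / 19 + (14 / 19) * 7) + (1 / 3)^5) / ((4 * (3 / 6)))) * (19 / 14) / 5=217039 / 66150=3.28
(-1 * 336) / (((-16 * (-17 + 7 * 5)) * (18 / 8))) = 14 / 27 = 0.52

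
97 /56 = 1.73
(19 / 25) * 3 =57 / 25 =2.28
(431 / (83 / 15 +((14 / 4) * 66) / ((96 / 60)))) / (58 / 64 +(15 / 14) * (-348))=-11585280 / 1498789513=-0.01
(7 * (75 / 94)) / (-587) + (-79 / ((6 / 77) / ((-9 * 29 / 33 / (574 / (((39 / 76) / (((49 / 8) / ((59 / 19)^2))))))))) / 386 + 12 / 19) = 0.65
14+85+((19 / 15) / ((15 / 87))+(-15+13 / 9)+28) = 27178 / 225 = 120.79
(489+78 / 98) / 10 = 2400 / 49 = 48.98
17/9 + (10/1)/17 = 379/153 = 2.48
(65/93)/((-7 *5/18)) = -78/217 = -0.36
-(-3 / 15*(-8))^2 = -64 / 25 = -2.56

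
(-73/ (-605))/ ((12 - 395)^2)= 73/ 88746845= 0.00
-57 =-57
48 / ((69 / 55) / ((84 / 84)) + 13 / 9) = 2970 / 167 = 17.78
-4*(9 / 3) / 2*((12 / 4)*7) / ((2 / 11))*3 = -2079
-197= -197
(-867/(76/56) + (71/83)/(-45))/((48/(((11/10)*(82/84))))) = -20446887329/1430654400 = -14.29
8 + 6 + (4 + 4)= 22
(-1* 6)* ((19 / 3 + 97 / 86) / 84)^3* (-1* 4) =20796875 / 1236492864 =0.02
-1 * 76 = -76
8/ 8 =1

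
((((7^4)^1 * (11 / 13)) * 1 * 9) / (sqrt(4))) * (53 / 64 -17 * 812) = -209984009697 / 1664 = -126192313.52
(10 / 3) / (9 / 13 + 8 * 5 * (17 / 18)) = 390 / 4501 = 0.09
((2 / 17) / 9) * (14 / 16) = 7 / 612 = 0.01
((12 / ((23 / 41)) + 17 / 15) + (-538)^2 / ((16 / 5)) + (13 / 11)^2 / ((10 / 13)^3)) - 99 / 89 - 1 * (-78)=90553.73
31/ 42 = 0.74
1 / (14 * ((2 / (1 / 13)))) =1 / 364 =0.00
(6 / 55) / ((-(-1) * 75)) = 2 / 1375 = 0.00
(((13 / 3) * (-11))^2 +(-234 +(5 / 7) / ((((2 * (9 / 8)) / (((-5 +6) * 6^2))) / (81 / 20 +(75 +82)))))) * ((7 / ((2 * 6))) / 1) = 244357 / 108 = 2262.56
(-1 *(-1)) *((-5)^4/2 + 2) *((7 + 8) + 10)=15725/2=7862.50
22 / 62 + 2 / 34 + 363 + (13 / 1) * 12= 273731 / 527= 519.41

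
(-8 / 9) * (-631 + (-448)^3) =719328184 / 9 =79925353.78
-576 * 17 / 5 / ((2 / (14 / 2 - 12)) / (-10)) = -48960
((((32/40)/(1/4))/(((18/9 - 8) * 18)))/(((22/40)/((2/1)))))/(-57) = 32/16929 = 0.00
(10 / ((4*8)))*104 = 65 / 2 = 32.50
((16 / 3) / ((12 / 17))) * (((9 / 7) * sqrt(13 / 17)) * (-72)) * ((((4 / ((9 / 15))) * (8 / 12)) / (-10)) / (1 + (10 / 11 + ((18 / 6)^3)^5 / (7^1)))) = 352 * sqrt(221) / 39459531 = 0.00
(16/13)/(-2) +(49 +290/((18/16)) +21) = 38278/117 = 327.16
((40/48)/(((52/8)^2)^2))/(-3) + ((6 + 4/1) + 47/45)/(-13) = -1092109/1285245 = -0.85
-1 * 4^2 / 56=-2 / 7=-0.29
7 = 7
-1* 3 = -3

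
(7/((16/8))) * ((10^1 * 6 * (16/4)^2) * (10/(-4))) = -8400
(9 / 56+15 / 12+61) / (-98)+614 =3366137 / 5488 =613.36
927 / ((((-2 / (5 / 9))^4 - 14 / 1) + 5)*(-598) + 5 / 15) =-1738125 / 178235069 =-0.01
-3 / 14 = -0.21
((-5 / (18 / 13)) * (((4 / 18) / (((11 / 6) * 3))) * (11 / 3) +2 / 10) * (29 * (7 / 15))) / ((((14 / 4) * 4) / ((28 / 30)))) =-124033 / 109350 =-1.13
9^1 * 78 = 702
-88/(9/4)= -352/9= -39.11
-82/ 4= -41/ 2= -20.50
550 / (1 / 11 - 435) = -3025 / 2392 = -1.26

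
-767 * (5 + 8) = -9971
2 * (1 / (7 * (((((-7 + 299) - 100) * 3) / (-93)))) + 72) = 96737 / 672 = 143.95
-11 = -11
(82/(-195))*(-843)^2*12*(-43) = 154199899.94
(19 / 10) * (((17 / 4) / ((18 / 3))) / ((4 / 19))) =6137 / 960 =6.39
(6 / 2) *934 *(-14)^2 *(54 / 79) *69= 2046289392 / 79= 25902397.37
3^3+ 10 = 37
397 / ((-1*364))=-397 / 364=-1.09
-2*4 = -8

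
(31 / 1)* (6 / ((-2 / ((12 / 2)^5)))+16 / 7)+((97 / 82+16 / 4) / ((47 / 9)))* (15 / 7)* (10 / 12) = -39015333815 / 53956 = -723095.37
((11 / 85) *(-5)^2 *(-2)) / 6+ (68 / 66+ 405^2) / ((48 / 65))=5981180155 / 26928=222117.50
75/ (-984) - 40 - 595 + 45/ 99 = -2289715/ 3608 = -634.62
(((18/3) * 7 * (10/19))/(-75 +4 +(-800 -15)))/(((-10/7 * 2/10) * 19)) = 735/159923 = 0.00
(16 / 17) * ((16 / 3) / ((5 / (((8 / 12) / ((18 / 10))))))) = 512 / 1377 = 0.37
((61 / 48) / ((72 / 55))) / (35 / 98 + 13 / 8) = 23485 / 47952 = 0.49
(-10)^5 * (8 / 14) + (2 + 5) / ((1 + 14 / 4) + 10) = -11599902 / 203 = -57142.37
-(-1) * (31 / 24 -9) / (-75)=37 / 360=0.10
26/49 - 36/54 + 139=20413/147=138.86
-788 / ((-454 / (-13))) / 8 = -2561 / 908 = -2.82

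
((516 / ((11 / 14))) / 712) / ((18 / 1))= 301 / 5874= 0.05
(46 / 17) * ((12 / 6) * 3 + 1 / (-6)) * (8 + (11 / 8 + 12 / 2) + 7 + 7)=189175 / 408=463.66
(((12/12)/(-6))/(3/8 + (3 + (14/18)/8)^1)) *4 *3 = -72/125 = -0.58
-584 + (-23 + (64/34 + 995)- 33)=6067/17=356.88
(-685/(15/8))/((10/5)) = -548/3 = -182.67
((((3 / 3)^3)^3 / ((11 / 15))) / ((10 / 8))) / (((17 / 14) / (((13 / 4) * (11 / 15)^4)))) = 242242 / 286875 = 0.84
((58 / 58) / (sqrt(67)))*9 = 9*sqrt(67) / 67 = 1.10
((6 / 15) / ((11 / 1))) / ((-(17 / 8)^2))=-128 / 15895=-0.01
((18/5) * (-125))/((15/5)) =-150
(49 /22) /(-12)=-49 /264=-0.19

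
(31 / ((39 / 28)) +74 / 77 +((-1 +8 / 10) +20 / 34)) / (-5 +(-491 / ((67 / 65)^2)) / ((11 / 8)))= -27048330341 / 390834737475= -0.07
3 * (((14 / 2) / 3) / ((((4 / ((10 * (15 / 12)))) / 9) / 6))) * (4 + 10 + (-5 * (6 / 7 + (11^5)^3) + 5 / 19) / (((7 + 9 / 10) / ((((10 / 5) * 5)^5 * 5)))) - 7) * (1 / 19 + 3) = -4766717441823614994254888.00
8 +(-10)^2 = 108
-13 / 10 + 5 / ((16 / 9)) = 121 / 80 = 1.51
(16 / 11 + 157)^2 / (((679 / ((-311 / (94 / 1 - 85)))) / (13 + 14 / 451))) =-88139443581 / 5293387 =-16650.86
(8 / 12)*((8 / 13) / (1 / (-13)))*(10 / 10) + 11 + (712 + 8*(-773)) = -16399 / 3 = -5466.33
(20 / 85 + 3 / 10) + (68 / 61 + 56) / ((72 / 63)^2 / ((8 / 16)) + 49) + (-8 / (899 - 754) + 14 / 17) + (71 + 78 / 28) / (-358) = 4200968461153 / 1905928702020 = 2.20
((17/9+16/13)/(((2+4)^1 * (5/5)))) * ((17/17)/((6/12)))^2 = 730/351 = 2.08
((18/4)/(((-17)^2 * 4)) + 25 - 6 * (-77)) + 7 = 1142137/2312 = 494.00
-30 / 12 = -5 / 2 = -2.50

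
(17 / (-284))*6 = -51 / 142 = -0.36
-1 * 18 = -18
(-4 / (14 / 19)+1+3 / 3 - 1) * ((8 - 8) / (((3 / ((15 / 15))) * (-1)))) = 0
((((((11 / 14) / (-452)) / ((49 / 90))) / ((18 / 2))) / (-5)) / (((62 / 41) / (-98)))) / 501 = -451 / 49140084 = -0.00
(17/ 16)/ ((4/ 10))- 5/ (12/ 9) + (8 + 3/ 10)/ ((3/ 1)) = 803/ 480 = 1.67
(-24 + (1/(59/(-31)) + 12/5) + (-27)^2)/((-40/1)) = -26066/1475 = -17.67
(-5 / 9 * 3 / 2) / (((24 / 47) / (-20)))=1175 / 36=32.64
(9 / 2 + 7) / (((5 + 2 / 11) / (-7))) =-1771 / 114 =-15.54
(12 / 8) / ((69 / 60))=30 / 23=1.30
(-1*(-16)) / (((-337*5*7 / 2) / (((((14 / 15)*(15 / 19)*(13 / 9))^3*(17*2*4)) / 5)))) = -3748046848 / 42126777675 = -0.09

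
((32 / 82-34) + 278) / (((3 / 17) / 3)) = 170340 / 41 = 4154.63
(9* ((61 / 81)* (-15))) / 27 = -305 / 81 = -3.77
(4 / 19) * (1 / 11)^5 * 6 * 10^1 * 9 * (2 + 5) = 15120 / 3059969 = 0.00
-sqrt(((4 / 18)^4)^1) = -4 / 81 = -0.05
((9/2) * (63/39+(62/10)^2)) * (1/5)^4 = 58581/203125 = 0.29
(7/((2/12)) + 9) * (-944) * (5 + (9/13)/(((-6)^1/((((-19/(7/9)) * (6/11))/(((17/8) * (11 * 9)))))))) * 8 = -21235536768/11011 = -1928574.77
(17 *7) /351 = 119 /351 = 0.34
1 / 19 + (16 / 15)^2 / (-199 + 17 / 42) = 29341 / 625575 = 0.05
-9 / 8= -1.12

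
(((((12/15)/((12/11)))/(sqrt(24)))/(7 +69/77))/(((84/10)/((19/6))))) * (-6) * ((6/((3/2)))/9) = -121 * sqrt(6)/15552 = -0.02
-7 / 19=-0.37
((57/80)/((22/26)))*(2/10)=741/4400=0.17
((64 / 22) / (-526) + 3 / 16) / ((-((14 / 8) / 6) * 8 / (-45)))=1137105 / 324016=3.51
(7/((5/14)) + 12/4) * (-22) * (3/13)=-7458/65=-114.74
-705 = -705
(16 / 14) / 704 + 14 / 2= 4313 / 616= 7.00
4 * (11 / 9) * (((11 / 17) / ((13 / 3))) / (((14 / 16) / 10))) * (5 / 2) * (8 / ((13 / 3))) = 774400 / 20111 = 38.51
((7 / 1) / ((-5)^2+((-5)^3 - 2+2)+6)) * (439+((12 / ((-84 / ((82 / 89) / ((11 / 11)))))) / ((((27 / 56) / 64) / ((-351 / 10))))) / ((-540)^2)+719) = -32870396321 / 381175875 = -86.23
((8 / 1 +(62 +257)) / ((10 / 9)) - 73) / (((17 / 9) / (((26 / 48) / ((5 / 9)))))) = 776763 / 6800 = 114.23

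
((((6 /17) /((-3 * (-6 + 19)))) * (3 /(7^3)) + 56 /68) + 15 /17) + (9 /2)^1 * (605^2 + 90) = 249773796715 /151606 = 1647519.21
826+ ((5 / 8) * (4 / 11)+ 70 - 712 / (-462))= 414769 / 462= 897.77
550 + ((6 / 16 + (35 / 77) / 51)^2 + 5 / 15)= 11087861977 / 20142144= 550.48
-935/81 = -11.54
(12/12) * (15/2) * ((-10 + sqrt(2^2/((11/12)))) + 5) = -75/2 + 30 * sqrt(33)/11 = -21.83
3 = 3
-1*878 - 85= -963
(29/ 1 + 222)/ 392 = 251/ 392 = 0.64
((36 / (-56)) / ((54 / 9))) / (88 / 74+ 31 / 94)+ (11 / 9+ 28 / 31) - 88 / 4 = -45730537 / 2292822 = -19.95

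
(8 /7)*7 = 8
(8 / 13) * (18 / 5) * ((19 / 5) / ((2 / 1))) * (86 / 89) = 117648 / 28925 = 4.07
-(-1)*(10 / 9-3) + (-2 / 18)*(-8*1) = -1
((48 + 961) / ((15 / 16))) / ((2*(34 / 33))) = 44396 / 85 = 522.31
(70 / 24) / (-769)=-35 / 9228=-0.00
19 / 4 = 4.75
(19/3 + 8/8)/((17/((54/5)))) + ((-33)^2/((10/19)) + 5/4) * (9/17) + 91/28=93838/85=1103.98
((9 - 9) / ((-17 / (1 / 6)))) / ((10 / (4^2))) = 0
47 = 47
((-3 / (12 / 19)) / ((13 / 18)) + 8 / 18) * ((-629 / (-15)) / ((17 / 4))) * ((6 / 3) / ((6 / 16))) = -339808 / 1053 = -322.70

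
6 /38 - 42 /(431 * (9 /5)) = 2549 /24567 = 0.10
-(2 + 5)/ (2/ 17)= -119/ 2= -59.50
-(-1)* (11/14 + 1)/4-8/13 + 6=4245/728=5.83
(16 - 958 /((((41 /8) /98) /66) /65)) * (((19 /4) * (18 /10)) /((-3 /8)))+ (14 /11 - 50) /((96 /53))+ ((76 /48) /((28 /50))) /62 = 14028654582030307 /7829360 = 1791800936.73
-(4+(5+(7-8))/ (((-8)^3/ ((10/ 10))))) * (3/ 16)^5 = -0.00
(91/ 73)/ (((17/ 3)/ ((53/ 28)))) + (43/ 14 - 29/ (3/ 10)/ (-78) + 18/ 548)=2651198497/ 556975692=4.76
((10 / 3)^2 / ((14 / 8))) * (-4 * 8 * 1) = -12800 / 63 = -203.17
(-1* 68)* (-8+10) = -136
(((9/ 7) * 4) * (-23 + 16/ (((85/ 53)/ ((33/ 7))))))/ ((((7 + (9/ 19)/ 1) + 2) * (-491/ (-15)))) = 815043/ 2045015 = 0.40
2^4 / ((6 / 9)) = 24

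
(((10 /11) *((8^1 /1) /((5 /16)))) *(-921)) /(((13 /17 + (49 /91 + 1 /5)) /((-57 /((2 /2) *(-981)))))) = -1650039040 /1991539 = -828.52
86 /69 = 1.25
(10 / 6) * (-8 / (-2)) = 20 / 3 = 6.67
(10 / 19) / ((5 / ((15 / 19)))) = 30 / 361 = 0.08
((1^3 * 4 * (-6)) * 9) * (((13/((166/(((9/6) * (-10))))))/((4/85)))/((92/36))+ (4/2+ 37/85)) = 1583.84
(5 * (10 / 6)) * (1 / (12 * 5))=5 / 36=0.14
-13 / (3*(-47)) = 0.09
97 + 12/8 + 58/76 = 1886/19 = 99.26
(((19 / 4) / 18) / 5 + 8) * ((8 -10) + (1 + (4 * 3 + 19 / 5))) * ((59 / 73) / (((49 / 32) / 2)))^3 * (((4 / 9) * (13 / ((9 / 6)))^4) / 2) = 1319499689985933574144 / 7507007795937825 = 175769.06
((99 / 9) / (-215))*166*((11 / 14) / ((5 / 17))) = -170731 / 7525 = -22.69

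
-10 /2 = -5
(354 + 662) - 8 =1008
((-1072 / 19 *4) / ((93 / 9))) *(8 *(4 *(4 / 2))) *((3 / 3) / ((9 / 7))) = -1921024 / 1767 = -1087.17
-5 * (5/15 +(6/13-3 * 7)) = 3940/39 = 101.03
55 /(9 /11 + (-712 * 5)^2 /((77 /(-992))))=-0.00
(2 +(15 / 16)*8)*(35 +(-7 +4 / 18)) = 2413 / 9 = 268.11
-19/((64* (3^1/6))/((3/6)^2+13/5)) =-1083/640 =-1.69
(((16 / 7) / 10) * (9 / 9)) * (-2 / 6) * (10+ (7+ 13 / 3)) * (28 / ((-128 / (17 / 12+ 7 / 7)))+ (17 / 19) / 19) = 53404 / 68229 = 0.78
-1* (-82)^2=-6724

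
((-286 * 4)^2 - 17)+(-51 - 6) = 1308662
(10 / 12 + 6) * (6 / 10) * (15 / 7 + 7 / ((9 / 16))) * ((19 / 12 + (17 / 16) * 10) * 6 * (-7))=-11039947 / 360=-30666.52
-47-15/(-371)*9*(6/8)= -69343/1484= -46.73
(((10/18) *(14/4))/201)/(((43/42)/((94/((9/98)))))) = 2256940/233361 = 9.67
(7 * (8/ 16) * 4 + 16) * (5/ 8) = 75/ 4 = 18.75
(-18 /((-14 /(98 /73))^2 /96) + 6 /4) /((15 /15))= -153357 /10658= -14.39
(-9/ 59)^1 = -9/ 59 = -0.15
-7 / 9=-0.78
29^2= 841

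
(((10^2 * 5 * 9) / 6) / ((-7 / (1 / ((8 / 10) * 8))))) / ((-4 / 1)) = 1875 / 448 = 4.19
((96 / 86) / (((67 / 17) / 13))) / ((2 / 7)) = 12.89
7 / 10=0.70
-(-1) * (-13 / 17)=-13 / 17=-0.76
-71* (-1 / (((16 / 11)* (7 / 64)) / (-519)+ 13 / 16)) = 87.42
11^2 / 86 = 121 / 86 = 1.41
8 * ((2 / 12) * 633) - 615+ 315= 544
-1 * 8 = -8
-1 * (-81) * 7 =567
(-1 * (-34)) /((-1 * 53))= -34 /53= -0.64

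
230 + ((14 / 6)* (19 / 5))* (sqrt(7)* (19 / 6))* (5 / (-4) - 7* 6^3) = 230 - 15295931* sqrt(7) / 360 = -112184.53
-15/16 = -0.94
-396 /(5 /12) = -4752 /5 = -950.40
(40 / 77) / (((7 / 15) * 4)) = 150 / 539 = 0.28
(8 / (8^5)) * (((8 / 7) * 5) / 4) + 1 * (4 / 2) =28677 / 14336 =2.00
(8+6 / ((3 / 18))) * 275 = 12100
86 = 86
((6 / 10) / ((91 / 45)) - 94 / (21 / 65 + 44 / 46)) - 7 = -13955160 / 174083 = -80.16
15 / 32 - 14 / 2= -209 / 32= -6.53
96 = 96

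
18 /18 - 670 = -669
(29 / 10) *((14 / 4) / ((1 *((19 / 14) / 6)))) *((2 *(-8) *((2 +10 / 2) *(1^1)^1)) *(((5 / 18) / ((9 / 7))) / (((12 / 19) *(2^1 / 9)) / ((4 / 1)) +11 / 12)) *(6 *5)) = -3183040 / 93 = -34226.24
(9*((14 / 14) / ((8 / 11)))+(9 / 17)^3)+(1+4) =688739 / 39304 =17.52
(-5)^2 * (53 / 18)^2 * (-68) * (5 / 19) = -5969125 / 1539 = -3878.57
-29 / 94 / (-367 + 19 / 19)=29 / 34404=0.00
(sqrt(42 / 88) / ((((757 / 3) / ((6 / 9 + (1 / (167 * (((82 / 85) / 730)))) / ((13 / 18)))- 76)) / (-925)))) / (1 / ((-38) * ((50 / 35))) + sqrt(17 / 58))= 334.42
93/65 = 1.43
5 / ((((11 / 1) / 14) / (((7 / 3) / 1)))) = 490 / 33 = 14.85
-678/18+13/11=-1204/33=-36.48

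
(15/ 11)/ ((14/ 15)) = 225/ 154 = 1.46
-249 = -249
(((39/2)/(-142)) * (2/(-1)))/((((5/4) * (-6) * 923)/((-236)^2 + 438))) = -56134/25205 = -2.23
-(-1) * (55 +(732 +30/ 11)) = 8687/ 11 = 789.73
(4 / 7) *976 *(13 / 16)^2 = 10309 / 28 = 368.18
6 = 6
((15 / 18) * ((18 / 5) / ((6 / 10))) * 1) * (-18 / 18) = -5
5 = 5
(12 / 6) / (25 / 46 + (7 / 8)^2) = 2944 / 1927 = 1.53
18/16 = 9/8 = 1.12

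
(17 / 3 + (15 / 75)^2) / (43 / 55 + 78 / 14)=16478 / 18345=0.90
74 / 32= 37 / 16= 2.31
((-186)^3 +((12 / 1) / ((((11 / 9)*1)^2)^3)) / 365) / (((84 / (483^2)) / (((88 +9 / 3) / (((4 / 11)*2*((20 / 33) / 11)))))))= -3154753492943021064459 / 77730400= -40585838911713.06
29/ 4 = 7.25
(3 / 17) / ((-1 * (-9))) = 1 / 51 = 0.02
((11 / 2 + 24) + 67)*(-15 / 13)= -2895 / 26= -111.35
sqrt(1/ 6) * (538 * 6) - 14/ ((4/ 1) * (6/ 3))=1316.08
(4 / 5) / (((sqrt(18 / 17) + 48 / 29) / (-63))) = -110432 / 2225 + 11774 * sqrt(34) / 2225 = -18.78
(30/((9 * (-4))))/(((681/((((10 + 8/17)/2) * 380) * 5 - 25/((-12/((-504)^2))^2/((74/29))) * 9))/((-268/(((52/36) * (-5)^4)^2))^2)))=132815850649279988256/3901721278076171875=34.04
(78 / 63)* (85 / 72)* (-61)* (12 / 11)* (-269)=26164.42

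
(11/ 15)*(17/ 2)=187/ 30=6.23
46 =46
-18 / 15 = -1.20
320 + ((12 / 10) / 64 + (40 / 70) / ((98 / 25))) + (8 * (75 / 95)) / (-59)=19690089509 / 61520480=320.06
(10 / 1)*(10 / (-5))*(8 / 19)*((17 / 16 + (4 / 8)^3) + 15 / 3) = -990 / 19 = -52.11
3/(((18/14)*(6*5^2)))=7/450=0.02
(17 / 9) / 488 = 17 / 4392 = 0.00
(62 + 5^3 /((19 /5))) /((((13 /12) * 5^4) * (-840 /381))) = -686943 /10806250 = -0.06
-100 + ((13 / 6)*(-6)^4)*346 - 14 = 971454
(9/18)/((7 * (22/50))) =25/154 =0.16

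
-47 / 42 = -1.12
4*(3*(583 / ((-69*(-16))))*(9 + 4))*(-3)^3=-204633 / 92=-2224.27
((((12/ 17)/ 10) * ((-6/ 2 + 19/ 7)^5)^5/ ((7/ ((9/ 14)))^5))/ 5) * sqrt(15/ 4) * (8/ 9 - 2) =41278242816 * sqrt(15)/ 32199588842581506443030998205155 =0.00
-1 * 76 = -76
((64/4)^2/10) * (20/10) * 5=256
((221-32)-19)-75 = 95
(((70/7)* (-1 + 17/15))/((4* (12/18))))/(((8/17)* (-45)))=-17/720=-0.02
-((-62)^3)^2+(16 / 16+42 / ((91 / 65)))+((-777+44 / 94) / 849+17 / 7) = -56800235551.49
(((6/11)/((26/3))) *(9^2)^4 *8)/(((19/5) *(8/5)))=9685512225/2717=3564781.83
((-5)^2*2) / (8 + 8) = 25 / 8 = 3.12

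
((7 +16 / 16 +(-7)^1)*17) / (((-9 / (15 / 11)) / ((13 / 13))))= -85 / 33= -2.58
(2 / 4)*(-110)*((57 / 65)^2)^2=-116116011 / 3570125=-32.52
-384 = -384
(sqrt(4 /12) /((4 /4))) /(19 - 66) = -sqrt(3) /141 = -0.01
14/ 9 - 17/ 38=379/ 342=1.11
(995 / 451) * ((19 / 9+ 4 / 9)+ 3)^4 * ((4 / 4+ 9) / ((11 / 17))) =1057187500000 / 32549121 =32479.76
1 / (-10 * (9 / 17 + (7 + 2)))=-17 / 1620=-0.01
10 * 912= 9120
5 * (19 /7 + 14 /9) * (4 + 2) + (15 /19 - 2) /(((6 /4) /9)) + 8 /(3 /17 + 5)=537115 /4389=122.38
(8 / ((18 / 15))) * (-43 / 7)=-860 / 21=-40.95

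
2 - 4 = -2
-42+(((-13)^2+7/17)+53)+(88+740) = 17143/17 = 1008.41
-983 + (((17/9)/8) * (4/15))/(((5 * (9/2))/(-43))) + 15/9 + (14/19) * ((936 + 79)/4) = -183405703/230850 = -794.48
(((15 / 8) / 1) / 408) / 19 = 5 / 20672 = 0.00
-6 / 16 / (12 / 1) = -1 / 32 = -0.03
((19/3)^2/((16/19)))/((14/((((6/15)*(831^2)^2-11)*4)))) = 6541764318205433/2520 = 2595938221510.09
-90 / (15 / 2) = -12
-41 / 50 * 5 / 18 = -41 / 180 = -0.23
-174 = -174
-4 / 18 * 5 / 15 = -2 / 27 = -0.07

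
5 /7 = 0.71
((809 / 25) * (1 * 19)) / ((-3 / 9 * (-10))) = 46113 / 250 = 184.45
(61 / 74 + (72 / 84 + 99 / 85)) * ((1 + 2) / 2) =375951 / 88060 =4.27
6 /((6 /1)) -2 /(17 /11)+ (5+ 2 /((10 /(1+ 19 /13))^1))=5744 /1105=5.20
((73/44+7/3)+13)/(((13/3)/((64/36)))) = 8972/1287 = 6.97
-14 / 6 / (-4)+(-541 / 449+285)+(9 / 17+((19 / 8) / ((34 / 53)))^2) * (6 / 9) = 4880988907 / 16609408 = 293.87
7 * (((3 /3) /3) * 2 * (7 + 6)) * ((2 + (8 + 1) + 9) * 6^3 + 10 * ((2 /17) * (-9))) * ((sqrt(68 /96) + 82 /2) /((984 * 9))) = 185185 * sqrt(102) /75276 + 185185 /153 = 1235.21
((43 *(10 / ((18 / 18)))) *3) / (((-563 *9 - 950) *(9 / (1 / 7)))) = -430 / 126357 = -0.00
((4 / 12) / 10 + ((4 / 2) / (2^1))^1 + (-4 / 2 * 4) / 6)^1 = -0.30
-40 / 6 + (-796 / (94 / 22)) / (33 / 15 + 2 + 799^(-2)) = -93278170 / 1828149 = -51.02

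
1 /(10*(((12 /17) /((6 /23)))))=17 /460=0.04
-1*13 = -13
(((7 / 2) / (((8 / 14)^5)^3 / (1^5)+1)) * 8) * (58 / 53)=7710039892147432 / 251677668343651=30.63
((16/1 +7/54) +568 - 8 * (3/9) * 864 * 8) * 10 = -4818925/27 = -178478.70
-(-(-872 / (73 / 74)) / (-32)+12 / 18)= 11807 / 438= 26.96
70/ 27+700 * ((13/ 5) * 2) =98350/ 27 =3642.59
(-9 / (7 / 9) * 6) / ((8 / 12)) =-729 / 7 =-104.14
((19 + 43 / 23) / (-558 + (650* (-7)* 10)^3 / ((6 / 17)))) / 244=-180 / 561669435032424311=-0.00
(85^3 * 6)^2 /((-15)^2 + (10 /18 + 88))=3594013031250 /83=43301361822.29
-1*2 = -2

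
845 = 845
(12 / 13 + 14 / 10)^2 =22801 / 4225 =5.40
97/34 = 2.85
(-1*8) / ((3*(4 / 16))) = -32 / 3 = -10.67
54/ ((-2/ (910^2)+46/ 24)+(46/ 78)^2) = 402456600/ 16876807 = 23.85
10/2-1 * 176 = -171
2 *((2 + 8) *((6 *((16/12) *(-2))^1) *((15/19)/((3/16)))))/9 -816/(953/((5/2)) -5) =-285680/1881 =-151.88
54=54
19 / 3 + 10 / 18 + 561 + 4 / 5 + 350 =41341 / 45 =918.69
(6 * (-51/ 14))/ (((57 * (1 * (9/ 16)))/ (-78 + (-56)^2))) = -831776/ 399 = -2084.65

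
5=5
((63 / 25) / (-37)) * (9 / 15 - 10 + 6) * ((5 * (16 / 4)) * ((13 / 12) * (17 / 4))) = 78897 / 3700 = 21.32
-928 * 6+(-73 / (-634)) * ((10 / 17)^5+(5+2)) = -5011521387057 / 900189338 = -5567.19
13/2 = 6.50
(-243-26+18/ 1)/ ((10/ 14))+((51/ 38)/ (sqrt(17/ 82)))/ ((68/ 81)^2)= -1757/ 5+19683 * sqrt(1394)/ 175712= -347.22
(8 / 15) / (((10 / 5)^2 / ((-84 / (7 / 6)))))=-48 / 5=-9.60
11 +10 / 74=412 / 37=11.14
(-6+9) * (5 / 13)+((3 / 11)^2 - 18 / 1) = -16.77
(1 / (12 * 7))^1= 1 / 84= 0.01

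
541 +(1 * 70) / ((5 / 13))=723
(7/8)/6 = 7/48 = 0.15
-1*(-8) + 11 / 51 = 419 / 51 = 8.22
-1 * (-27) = 27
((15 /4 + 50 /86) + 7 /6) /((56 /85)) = 8.35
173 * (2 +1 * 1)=519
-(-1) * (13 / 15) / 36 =13 / 540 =0.02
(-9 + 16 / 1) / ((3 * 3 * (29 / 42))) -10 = -772 / 87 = -8.87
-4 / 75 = -0.05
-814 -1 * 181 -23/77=-76638/77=-995.30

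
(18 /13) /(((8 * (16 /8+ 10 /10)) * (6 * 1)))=1 /104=0.01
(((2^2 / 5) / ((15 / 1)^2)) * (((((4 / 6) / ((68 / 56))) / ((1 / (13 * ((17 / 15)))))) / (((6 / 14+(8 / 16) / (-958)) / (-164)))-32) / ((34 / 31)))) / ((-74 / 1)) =25076203552 / 182811380625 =0.14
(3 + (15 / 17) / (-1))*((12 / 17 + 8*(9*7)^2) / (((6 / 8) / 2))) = 51820416 / 289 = 179309.40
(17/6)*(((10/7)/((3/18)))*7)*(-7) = -1190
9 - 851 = -842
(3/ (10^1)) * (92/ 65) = 138/ 325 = 0.42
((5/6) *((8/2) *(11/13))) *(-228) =-8360/13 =-643.08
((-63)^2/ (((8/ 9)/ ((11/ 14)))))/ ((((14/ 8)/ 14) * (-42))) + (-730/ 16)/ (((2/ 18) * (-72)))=-42403/ 64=-662.55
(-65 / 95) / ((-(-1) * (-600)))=13 / 11400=0.00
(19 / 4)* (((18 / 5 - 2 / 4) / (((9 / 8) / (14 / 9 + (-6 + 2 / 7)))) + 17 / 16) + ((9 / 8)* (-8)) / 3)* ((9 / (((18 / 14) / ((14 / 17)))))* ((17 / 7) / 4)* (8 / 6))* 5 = -11546167 / 7776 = -1484.85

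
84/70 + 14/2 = 41/5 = 8.20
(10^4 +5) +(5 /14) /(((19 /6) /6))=1330755 /133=10005.68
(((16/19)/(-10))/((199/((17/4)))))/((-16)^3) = 17/38717440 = 0.00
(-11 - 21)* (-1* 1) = 32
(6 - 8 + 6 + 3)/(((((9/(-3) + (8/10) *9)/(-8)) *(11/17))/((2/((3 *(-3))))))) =1360/297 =4.58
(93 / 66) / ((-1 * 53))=-31 / 1166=-0.03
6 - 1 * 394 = -388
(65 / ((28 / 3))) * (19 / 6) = 1235 / 56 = 22.05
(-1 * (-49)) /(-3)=-49 /3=-16.33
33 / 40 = 0.82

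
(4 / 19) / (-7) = -4 / 133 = -0.03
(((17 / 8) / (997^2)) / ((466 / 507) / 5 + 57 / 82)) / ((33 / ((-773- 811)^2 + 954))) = 739154019825 / 3995472851986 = 0.18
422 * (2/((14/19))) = 8018/7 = 1145.43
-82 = -82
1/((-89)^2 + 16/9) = 9/71305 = 0.00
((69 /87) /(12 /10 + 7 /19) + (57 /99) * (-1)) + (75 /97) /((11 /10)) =795712 /1257411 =0.63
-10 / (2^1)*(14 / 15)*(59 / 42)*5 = -295 / 9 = -32.78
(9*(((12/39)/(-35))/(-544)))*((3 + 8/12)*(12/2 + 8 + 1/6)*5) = 55/1456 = 0.04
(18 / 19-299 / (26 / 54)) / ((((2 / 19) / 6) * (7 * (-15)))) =1683 / 5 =336.60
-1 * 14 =-14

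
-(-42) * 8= 336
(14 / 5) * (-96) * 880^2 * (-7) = 1457111040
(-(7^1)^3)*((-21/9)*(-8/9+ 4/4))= 2401/27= 88.93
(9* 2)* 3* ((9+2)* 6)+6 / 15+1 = 17827 / 5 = 3565.40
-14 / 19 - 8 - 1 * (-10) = 24 / 19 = 1.26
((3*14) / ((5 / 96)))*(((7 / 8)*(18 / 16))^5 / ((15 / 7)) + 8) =2851717568301 / 419430400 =6799.02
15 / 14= 1.07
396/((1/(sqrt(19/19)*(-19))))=-7524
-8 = -8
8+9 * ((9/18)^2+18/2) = 365/4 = 91.25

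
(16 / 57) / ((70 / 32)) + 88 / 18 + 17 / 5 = 8.42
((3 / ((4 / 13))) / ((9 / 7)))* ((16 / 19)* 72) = 8736 / 19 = 459.79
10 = 10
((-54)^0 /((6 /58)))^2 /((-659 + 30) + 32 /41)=-34481 /231813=-0.15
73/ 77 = 0.95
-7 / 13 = -0.54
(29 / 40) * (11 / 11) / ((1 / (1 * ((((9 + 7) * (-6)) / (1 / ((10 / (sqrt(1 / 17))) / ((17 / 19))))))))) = -13224 * sqrt(17) / 17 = -3207.29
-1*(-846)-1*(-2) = 848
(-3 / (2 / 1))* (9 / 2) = -27 / 4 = -6.75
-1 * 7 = -7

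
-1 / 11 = -0.09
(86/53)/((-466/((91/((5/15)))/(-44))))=11739/543356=0.02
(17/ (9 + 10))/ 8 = 17/ 152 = 0.11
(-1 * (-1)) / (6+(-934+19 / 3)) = -3 / 2765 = -0.00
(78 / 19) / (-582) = -13 / 1843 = -0.01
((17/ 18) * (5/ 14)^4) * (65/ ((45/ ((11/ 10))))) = 0.02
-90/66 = -15/11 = -1.36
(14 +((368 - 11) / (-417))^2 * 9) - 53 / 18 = 6138961 / 347778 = 17.65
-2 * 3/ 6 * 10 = -10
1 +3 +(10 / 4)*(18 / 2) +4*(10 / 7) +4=507 / 14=36.21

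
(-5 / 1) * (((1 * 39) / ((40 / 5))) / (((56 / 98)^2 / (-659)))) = 6296745 / 128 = 49193.32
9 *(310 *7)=19530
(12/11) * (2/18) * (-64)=-256/33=-7.76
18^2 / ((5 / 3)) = 972 / 5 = 194.40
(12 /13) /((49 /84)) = 144 /91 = 1.58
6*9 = 54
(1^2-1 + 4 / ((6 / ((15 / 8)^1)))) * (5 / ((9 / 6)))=25 / 6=4.17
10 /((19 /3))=30 /19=1.58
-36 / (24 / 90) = -135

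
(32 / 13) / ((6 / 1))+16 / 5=3.61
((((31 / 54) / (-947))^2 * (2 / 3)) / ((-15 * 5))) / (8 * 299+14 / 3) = -961 / 705095001238500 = -0.00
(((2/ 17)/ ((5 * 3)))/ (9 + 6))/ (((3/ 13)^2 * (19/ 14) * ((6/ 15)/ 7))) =16562/ 130815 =0.13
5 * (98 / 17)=490 / 17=28.82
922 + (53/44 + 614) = 67637/44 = 1537.20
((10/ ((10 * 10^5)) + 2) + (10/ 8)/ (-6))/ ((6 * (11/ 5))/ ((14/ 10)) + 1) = 3762521/ 21900000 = 0.17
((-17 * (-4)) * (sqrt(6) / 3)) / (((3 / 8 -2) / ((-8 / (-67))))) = -4352 * sqrt(6) / 2613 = -4.08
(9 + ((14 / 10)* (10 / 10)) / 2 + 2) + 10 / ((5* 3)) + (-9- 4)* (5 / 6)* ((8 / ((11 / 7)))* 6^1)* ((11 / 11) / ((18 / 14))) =-242557 / 990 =-245.01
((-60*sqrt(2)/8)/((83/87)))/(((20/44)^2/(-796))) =12569238*sqrt(2)/415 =42832.74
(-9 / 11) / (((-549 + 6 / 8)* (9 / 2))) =8 / 24123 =0.00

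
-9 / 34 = -0.26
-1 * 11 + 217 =206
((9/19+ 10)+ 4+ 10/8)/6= 2.62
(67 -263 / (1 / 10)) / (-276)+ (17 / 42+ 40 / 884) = 1385701 / 142324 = 9.74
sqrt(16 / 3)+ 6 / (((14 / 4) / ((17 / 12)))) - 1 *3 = -4 / 7+ 4 *sqrt(3) / 3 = 1.74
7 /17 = 0.41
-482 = -482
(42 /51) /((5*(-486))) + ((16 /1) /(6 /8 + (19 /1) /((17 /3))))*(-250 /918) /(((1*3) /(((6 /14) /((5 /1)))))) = -137519 /4482135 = -0.03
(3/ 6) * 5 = 5/ 2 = 2.50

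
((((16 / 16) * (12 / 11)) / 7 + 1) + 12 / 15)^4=321499206081 / 21970650625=14.63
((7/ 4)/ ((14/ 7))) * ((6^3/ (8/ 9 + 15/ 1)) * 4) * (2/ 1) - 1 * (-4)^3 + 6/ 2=23189/ 143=162.16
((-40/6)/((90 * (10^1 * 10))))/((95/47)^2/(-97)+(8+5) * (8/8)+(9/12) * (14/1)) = -214273/6785627175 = -0.00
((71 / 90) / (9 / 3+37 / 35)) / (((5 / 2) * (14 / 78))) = 13 / 30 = 0.43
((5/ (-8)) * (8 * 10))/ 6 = -25/ 3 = -8.33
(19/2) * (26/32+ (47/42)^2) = 276811/14112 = 19.62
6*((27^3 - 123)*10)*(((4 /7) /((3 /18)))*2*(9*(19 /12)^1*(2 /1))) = 1605484800 /7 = 229354971.43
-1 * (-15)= 15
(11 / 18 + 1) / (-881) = -29 / 15858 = -0.00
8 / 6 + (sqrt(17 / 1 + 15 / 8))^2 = 485 / 24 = 20.21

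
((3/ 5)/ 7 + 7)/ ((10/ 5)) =124/ 35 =3.54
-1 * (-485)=485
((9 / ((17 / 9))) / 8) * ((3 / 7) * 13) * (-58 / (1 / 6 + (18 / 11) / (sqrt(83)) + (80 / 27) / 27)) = -270298515766851 / 224273600138 + 9639796607298 * sqrt(83) / 112136800069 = -422.04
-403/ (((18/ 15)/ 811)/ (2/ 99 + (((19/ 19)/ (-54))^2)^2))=-3087883866535/ 561201696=-5502.27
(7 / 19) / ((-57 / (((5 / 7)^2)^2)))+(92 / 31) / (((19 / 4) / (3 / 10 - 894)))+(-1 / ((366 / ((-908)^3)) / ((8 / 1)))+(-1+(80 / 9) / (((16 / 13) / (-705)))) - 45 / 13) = 746867922248219656 / 45659112135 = 16357478.00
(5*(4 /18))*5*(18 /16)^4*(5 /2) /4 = 91125 /16384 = 5.56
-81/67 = -1.21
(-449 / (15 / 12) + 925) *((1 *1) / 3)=943 / 5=188.60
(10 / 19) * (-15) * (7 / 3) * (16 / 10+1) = -910 / 19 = -47.89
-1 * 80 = -80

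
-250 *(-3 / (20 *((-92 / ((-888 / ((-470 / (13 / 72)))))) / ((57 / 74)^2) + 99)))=-1055925 / 10011398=-0.11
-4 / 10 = -2 / 5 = -0.40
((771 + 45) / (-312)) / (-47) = 34 / 611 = 0.06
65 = 65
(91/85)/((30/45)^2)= 819/340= 2.41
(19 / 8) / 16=19 / 128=0.15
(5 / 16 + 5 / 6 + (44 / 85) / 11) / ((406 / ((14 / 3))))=4867 / 354960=0.01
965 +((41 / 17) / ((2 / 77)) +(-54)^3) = -5317809 / 34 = -156406.15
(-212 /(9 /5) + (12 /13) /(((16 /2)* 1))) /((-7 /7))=27533 /234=117.66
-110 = -110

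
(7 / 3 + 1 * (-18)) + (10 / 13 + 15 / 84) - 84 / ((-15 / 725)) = 4417447 / 1092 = 4045.28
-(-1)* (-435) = -435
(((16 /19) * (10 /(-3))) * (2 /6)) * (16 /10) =-256 /171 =-1.50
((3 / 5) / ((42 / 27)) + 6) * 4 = 894 / 35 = 25.54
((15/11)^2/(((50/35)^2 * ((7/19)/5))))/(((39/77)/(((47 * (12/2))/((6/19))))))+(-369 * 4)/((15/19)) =57006669/2860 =19932.40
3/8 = 0.38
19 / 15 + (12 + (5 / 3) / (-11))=2164 / 165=13.12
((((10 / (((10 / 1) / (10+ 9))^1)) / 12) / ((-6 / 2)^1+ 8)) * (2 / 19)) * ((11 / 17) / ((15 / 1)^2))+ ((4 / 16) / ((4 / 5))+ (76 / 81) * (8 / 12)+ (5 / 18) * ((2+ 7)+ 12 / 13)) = 396813671 / 107406000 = 3.69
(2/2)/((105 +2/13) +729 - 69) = 13/9947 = 0.00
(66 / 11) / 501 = 2 / 167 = 0.01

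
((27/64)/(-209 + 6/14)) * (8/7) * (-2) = 27/5840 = 0.00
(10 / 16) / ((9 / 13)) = 65 / 72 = 0.90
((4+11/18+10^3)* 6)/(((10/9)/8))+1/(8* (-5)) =1735967/40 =43399.18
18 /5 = 3.60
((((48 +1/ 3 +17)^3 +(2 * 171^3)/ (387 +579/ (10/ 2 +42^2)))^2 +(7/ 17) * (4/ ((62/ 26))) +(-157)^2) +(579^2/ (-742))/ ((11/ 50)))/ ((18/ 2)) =1898159822694335891952151387115/ 184016445569968120263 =10315164043.16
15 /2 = 7.50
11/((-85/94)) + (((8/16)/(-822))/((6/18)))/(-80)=-1813219/149056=-12.16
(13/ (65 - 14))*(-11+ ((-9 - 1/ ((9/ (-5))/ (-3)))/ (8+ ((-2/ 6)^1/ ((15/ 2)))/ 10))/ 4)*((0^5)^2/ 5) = 0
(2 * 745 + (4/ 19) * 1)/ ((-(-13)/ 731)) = 1592118/ 19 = 83795.68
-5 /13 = -0.38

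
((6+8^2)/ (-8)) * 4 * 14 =-490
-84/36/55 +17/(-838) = -8671/138270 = -0.06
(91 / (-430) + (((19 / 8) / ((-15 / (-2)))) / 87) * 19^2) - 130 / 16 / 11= 0.36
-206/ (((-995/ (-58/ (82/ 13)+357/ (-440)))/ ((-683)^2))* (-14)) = 8673547065739/ 125648600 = 69030.19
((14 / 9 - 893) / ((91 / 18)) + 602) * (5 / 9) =21520 / 91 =236.48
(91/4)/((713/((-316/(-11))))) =7189/7843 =0.92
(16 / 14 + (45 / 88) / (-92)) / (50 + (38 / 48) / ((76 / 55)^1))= 0.02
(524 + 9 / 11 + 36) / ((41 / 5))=30845 / 451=68.39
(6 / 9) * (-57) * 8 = -304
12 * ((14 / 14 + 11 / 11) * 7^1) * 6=1008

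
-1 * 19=-19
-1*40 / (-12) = 10 / 3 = 3.33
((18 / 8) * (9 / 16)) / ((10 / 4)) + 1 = 241 / 160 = 1.51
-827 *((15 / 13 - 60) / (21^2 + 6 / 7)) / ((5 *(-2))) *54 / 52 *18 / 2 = -71743077 / 696956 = -102.94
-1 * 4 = -4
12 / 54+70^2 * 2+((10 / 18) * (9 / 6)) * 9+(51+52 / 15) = 887597 / 90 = 9862.19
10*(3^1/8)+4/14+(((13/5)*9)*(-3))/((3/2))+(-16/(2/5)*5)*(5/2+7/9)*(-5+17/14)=3073117/1260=2438.98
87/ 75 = 29/ 25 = 1.16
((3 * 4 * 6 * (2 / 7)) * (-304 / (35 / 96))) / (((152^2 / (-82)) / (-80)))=-4534272 / 931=-4870.32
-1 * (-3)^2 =-9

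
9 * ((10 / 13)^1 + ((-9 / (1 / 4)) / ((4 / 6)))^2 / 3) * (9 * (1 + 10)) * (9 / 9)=11267586 / 13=866737.38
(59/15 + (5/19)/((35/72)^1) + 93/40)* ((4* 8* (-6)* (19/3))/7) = -868184/735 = -1181.20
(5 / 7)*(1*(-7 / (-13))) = 5 / 13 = 0.38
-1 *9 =-9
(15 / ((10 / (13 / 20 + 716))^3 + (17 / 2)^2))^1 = 0.21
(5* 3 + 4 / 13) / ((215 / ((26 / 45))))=398 / 9675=0.04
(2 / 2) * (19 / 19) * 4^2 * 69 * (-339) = -374256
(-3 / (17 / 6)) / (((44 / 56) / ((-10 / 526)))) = 1260 / 49181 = 0.03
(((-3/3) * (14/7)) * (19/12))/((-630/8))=38/945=0.04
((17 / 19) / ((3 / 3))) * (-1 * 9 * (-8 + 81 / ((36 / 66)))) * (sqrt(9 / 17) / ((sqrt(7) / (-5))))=37935 * sqrt(119) / 266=1555.72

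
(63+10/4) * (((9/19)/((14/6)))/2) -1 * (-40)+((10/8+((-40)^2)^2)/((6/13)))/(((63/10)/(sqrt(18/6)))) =24817/532+221866775 * sqrt(3)/252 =1524985.25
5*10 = 50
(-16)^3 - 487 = -4583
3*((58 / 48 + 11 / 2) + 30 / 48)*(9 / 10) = 99 / 5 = 19.80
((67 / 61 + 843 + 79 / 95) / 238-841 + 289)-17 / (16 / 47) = -6602414803 / 11033680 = -598.39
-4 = -4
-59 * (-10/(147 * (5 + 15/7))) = 59/105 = 0.56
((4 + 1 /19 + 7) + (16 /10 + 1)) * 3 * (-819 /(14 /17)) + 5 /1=-40727.63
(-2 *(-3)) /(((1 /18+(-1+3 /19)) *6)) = -342 /269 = -1.27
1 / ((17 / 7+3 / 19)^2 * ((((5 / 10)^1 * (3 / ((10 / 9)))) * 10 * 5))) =17689 / 7987680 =0.00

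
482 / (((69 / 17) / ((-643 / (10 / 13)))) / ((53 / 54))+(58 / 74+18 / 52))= 268632079612 / 626988601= 428.45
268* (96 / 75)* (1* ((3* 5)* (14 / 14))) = 25728 / 5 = 5145.60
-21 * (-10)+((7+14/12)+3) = 221.17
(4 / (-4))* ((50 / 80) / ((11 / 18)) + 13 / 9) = -977 / 396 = -2.47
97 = 97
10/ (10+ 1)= 10/ 11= 0.91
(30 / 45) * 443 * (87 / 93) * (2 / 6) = 25694 / 279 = 92.09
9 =9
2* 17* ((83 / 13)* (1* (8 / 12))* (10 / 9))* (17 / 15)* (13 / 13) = 191896 / 1053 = 182.24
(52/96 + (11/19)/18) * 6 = 785/228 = 3.44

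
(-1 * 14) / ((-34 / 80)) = 560 / 17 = 32.94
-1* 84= -84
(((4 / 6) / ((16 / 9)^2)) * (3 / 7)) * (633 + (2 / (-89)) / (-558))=2526111 / 44144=57.22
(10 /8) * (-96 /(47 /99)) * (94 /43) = -23760 /43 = -552.56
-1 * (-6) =6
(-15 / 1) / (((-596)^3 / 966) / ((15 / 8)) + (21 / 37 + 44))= 4020975 / 31320945923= 0.00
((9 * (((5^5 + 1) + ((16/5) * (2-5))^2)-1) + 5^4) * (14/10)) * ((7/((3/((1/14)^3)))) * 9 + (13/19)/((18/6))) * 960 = 31158982096/3325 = 9371122.43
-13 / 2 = -6.50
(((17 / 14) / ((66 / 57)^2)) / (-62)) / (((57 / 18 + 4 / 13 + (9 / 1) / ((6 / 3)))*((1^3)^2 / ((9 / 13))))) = -165699 / 130654832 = -0.00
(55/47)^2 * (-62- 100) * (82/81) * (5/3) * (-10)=24805000/6627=3743.02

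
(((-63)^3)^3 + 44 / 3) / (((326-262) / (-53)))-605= 2485776450939639365 / 192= 12946752348643955.03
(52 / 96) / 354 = 13 / 8496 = 0.00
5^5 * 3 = 9375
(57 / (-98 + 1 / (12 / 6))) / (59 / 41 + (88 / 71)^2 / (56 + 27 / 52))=-23082547442 / 57890602185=-0.40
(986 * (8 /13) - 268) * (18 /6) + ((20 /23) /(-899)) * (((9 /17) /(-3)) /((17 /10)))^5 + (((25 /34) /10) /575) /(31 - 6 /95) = 6474479881864050080988997 /6370590230165059425644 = 1016.31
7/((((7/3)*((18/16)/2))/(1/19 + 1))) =320/57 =5.61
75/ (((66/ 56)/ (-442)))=-28127.27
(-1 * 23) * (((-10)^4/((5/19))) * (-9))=7866000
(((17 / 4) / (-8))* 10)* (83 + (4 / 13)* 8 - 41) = -24565 / 104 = -236.20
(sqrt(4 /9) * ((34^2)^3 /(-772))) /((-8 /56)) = 5406815456 /579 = 9338195.95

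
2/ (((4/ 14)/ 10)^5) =105043750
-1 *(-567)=567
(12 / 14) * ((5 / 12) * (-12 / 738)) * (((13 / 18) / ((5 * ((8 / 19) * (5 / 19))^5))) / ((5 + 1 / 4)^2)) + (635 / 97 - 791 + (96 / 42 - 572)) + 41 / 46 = -132240576236703802403 / 97587409651200000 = -1355.10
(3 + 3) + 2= 8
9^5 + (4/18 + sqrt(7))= sqrt(7) + 531443/9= 59051.87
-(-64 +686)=-622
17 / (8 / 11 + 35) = 187 / 393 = 0.48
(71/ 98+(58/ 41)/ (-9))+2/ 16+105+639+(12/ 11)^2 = 13054737925/ 17502408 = 745.88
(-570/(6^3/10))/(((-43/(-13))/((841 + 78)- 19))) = -7180.23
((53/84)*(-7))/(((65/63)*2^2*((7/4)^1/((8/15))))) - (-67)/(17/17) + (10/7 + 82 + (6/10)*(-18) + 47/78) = 1909703/13650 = 139.90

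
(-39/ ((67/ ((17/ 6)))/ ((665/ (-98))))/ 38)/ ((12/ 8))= 1105/ 5628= 0.20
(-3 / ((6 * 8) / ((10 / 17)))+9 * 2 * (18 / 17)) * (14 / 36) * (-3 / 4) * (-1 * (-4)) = -18109 / 816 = -22.19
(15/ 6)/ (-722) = -5/ 1444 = -0.00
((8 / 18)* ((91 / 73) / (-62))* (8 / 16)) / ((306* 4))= -91 / 24929208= -0.00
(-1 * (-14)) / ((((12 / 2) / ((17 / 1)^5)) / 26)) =258413974 / 3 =86137991.33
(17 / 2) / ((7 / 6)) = 51 / 7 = 7.29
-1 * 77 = -77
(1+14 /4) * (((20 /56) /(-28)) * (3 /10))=-0.02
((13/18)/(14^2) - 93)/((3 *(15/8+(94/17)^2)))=-94818299/99255429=-0.96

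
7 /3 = 2.33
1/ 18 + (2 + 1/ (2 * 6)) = 77/ 36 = 2.14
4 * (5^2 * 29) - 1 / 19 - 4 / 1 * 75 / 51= 934783 / 323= 2894.07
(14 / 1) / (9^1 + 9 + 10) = 1 / 2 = 0.50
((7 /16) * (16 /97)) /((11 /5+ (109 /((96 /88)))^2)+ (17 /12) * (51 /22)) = 55440 /7673814433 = 0.00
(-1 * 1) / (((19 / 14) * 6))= -0.12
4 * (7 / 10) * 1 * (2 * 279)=7812 / 5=1562.40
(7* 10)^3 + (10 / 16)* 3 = 2744015 / 8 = 343001.88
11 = 11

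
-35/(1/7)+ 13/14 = -244.07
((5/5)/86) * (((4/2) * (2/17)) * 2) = 0.01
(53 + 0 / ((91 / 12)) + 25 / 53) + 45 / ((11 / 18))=74104 / 583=127.11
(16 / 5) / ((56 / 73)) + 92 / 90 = 1636 / 315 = 5.19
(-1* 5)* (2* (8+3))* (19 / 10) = -209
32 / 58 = 16 / 29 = 0.55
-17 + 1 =-16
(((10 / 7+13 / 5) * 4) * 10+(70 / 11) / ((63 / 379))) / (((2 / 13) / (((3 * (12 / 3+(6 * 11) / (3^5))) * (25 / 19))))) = 7770407450 / 355509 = 21857.13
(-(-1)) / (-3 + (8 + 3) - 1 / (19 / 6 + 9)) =73 / 578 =0.13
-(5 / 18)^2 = -25 / 324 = -0.08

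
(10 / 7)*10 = 100 / 7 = 14.29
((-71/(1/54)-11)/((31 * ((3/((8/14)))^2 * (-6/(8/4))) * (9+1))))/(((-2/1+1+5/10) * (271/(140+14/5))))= -0.16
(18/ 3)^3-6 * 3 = 198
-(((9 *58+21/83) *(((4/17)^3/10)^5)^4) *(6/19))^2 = -108697542435166355569436359450033128005849808474664624148369292839092224/101937534528945131330183363838705648813600565820551680668368901637451383419418325559870883600744427941176989748104523712222415528871587270371301025881669638692983426153659820556640625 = -0.00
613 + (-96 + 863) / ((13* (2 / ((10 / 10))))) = 1285 / 2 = 642.50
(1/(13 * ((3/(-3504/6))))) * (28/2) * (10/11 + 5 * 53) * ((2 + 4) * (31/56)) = -2036700/11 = -185154.55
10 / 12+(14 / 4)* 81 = 853 / 3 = 284.33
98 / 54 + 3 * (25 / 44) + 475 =478.52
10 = 10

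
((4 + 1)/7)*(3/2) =15/14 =1.07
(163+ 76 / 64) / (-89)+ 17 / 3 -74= -299801 / 4272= -70.18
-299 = -299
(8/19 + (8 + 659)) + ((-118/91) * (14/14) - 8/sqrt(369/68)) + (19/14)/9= 662.84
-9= -9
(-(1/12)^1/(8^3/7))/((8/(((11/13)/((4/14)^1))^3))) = -3195731/863895552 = -0.00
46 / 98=23 / 49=0.47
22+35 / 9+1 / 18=467 / 18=25.94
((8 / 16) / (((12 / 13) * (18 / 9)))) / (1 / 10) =65 / 24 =2.71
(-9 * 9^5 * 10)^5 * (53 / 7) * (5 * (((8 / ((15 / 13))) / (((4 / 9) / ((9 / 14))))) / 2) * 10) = -394301358696923516988209670419101500000 / 49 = -8046966504018847285473667000000000000.00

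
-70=-70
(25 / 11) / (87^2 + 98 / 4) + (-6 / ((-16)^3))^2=211218713 / 700687843328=0.00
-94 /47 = -2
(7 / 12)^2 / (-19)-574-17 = -1617025 / 2736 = -591.02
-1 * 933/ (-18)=311/ 6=51.83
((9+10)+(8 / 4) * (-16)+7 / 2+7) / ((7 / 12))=-30 / 7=-4.29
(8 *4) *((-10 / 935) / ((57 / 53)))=-3392 / 10659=-0.32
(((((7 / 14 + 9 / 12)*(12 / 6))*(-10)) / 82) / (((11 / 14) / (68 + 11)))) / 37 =-13825 / 16687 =-0.83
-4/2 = -2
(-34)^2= 1156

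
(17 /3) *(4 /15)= 68 /45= 1.51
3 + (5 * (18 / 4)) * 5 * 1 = 231 / 2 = 115.50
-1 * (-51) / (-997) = -51 / 997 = -0.05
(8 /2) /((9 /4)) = 16 /9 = 1.78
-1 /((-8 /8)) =1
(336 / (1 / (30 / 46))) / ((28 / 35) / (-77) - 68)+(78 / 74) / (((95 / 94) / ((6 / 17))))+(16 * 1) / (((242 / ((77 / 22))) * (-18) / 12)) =-1637334546326 / 544293894045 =-3.01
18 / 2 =9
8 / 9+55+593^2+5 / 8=25322797 / 72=351705.51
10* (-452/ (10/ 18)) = -8136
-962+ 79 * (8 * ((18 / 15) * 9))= 29318 / 5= 5863.60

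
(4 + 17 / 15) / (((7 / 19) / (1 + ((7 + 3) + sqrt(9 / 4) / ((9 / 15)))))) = 1881 / 10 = 188.10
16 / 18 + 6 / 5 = 94 / 45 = 2.09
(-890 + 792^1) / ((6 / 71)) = -3479 / 3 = -1159.67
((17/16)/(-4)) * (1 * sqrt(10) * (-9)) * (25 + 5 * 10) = 11475 * sqrt(10)/64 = 566.99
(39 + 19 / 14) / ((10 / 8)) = 226 / 7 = 32.29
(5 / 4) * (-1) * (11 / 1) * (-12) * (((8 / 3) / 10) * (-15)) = -660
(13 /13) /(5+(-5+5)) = 0.20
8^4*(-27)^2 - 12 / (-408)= 101523457 / 34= 2985984.03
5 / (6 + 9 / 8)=40 / 57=0.70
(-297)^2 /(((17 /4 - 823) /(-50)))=705672 /131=5386.81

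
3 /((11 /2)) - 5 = -4.45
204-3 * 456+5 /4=-4651 /4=-1162.75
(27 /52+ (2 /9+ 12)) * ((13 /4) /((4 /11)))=65593 /576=113.88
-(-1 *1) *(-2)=-2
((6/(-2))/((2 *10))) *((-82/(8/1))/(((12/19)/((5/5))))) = 779/320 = 2.43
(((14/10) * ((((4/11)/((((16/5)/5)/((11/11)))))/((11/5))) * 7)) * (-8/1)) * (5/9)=-12250/1089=-11.25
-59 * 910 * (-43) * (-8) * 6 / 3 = -36938720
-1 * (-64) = 64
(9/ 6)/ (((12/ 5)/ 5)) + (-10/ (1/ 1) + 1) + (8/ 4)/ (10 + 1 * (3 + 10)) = -1065/ 184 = -5.79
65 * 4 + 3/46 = 260.07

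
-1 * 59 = -59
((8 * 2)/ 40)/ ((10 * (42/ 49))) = 7/ 150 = 0.05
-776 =-776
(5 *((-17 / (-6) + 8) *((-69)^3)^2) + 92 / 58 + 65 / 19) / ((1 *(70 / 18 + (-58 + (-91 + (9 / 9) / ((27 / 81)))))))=-57976335161239887 / 1409458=-41133779907.77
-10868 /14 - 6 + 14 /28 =-10945 /14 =-781.79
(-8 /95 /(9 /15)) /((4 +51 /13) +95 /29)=-1508 /120327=-0.01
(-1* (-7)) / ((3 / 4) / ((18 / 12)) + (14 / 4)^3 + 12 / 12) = 56 / 355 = 0.16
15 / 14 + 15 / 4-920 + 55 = -24085 / 28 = -860.18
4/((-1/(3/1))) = -12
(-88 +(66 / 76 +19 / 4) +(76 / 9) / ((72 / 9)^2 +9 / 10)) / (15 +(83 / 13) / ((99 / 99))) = -474665633 / 123408648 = -3.85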